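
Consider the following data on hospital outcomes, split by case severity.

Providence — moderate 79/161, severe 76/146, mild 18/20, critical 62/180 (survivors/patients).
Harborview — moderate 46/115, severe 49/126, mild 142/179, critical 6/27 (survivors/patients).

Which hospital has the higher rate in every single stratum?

Moderate: Providence 79/161 = 49.1%, Harborview 46/115 = 40.0% → Providence
Severe: Providence 76/146 = 52.1%, Harborview 49/126 = 38.9% → Providence
Mild: Providence 18/20 = 90.0%, Harborview 142/179 = 79.3% → Providence
Critical: Providence 62/180 = 34.4%, Harborview 6/27 = 22.2% → Providence
Providence has the higher rate in all 4 groups.

Providence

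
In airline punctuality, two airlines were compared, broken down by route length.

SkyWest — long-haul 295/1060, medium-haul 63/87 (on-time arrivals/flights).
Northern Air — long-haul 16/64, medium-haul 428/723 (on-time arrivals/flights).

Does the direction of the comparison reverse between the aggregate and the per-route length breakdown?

Yes

Long-haul: SkyWest 295/1060 = 27.8%, Northern Air 16/64 = 25.0% → SkyWest
Medium-haul: SkyWest 63/87 = 72.4%, Northern Air 428/723 = 59.2% → SkyWest
Overall: SkyWest 358/1147 = 31.2%, Northern Air 444/787 = 56.4% → Northern Air
SkyWest wins each route group but Northern Air wins overall — the comparison reverses. SkyWest's flights skew toward long-haul, which has a lower base rate.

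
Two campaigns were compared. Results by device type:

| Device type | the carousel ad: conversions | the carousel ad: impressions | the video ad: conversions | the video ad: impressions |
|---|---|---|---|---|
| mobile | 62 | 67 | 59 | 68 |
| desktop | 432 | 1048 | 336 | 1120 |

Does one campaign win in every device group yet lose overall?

Mobile: the carousel ad 62/67 = 92.5%, the video ad 59/68 = 86.8% → the carousel ad
Desktop: the carousel ad 432/1048 = 41.2%, the video ad 336/1120 = 30.0% → the carousel ad
Overall: the carousel ad 494/1115 = 44.3%, the video ad 395/1188 = 33.2% → the carousel ad
The carousel ad wins overall and in every device group — no reversal.

No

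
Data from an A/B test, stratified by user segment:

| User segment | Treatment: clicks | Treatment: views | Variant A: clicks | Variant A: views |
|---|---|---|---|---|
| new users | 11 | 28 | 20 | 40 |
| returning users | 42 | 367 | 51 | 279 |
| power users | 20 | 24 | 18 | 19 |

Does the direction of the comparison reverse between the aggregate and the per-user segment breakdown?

New users: Treatment 11/28 = 39.3%, Variant A 20/40 = 50.0% → Variant A
Returning users: Treatment 42/367 = 11.4%, Variant A 51/279 = 18.3% → Variant A
Power users: Treatment 20/24 = 83.3%, Variant A 18/19 = 94.7% → Variant A
Overall: Treatment 73/419 = 17.4%, Variant A 89/338 = 26.3% → Variant A
Variant A wins overall and in every user group — no reversal.

No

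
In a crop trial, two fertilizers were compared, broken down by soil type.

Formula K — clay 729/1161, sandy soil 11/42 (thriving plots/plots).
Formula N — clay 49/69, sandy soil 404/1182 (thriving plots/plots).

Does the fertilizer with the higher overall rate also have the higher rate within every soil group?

Clay: Formula K 729/1161 = 62.8%, Formula N 49/69 = 71.0% → Formula N
Sandy soil: Formula K 11/42 = 26.2%, Formula N 404/1182 = 34.2% → Formula N
Overall: Formula K 740/1203 = 61.5%, Formula N 453/1251 = 36.2% → Formula K
Formula N wins each soil group but Formula K wins overall — the comparison reverses. Formula N's plots skew toward sandy soil, which has a lower base rate.

No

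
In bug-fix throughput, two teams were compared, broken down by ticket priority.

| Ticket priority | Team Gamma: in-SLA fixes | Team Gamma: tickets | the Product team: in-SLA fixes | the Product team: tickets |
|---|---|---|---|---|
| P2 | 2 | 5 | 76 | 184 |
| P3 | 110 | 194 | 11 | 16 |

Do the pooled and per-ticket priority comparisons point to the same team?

No

P2: Team Gamma 2/5 = 40.0%, the Product team 76/184 = 41.3% → the Product team
P3: Team Gamma 110/194 = 56.7%, the Product team 11/16 = 68.8% → the Product team
Overall: Team Gamma 112/199 = 56.3%, the Product team 87/200 = 43.5% → Team Gamma
The Product team wins each ticket group but Team Gamma wins overall — the comparison reverses. The Product team's tickets skew toward P2, which has a lower base rate.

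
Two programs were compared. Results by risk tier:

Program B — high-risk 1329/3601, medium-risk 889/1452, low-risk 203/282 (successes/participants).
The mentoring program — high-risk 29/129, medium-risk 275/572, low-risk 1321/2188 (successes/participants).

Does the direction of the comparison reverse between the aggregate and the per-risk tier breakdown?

High-risk: Program B 1329/3601 = 36.9%, the mentoring program 29/129 = 22.5% → Program B
Medium-risk: Program B 889/1452 = 61.2%, the mentoring program 275/572 = 48.1% → Program B
Low-risk: Program B 203/282 = 72.0%, the mentoring program 1321/2188 = 60.4% → Program B
Overall: Program B 2421/5335 = 45.4%, the mentoring program 1625/2889 = 56.2% → the mentoring program
Program B wins each risk group but the mentoring program wins overall — the comparison reverses. Program B's participants skew toward high-risk, which has a lower base rate.

Yes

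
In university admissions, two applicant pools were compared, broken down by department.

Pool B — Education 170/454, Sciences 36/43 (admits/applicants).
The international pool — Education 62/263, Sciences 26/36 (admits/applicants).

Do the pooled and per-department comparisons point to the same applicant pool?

Yes

Education: Pool B 170/454 = 37.4%, the international pool 62/263 = 23.6% → Pool B
Sciences: Pool B 36/43 = 83.7%, the international pool 26/36 = 72.2% → Pool B
Overall: Pool B 206/497 = 41.4%, the international pool 88/299 = 29.4% → Pool B
Pool B wins overall and in every department group — no reversal.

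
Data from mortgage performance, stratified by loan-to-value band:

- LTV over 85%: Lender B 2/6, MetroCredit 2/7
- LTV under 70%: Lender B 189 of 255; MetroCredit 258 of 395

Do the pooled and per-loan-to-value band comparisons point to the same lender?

Yes

LTV over 85%: Lender B 2/6 = 33.3%, MetroCredit 2/7 = 28.6% → Lender B
LTV under 70%: Lender B 189/255 = 74.1%, MetroCredit 258/395 = 65.3% → Lender B
Overall: Lender B 191/261 = 73.2%, MetroCredit 260/402 = 64.7% → Lender B
Lender B wins overall and in every loan-to-value group — no reversal.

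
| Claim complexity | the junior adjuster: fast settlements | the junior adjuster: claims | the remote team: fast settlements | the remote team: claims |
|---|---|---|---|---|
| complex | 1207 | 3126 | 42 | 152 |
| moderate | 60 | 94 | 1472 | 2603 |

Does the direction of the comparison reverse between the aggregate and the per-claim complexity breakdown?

Yes

Complex: the junior adjuster 1207/3126 = 38.6%, the remote team 42/152 = 27.6% → the junior adjuster
Moderate: the junior adjuster 60/94 = 63.8%, the remote team 1472/2603 = 56.6% → the junior adjuster
Overall: the junior adjuster 1267/3220 = 39.3%, the remote team 1514/2755 = 55.0% → the remote team
The junior adjuster wins each claim group but the remote team wins overall — the comparison reverses. The junior adjuster's claims skew toward complex, which has a lower base rate.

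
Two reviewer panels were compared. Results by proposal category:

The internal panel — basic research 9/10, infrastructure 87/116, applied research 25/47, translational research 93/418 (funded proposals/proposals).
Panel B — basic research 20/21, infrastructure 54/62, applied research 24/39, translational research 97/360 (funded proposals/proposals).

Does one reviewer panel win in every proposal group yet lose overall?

Basic research: the internal panel 9/10 = 90.0%, Panel B 20/21 = 95.2% → Panel B
Infrastructure: the internal panel 87/116 = 75.0%, Panel B 54/62 = 87.1% → Panel B
Applied research: the internal panel 25/47 = 53.2%, Panel B 24/39 = 61.5% → Panel B
Translational research: the internal panel 93/418 = 22.2%, Panel B 97/360 = 26.9% → Panel B
Overall: the internal panel 214/591 = 36.2%, Panel B 195/482 = 40.5% → Panel B
Panel B wins overall and in every proposal group — no reversal.

No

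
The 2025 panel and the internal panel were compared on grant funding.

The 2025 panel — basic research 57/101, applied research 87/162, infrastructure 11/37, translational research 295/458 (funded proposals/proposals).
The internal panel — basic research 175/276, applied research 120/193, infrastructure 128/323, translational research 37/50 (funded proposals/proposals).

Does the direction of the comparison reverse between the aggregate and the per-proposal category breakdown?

Basic research: the 2025 panel 57/101 = 56.4%, the internal panel 175/276 = 63.4% → the internal panel
Applied research: the 2025 panel 87/162 = 53.7%, the internal panel 120/193 = 62.2% → the internal panel
Infrastructure: the 2025 panel 11/37 = 29.7%, the internal panel 128/323 = 39.6% → the internal panel
Translational research: the 2025 panel 295/458 = 64.4%, the internal panel 37/50 = 74.0% → the internal panel
Overall: the 2025 panel 450/758 = 59.4%, the internal panel 460/842 = 54.6% → the 2025 panel
The internal panel wins each proposal group but the 2025 panel wins overall — the comparison reverses. The internal panel's proposals skew toward infrastructure, which has a lower base rate.

Yes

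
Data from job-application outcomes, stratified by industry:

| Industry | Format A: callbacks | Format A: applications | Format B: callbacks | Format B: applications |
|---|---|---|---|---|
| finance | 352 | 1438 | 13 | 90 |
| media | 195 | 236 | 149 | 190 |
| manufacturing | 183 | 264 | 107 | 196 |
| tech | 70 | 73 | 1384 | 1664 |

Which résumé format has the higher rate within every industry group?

Finance: Format A 352/1438 = 24.5%, Format B 13/90 = 14.4% → Format A
Media: Format A 195/236 = 82.6%, Format B 149/190 = 78.4% → Format A
Manufacturing: Format A 183/264 = 69.3%, Format B 107/196 = 54.6% → Format A
Tech: Format A 70/73 = 95.9%, Format B 1384/1664 = 83.2% → Format A
Format A has the higher rate in all 4 groups.

Format A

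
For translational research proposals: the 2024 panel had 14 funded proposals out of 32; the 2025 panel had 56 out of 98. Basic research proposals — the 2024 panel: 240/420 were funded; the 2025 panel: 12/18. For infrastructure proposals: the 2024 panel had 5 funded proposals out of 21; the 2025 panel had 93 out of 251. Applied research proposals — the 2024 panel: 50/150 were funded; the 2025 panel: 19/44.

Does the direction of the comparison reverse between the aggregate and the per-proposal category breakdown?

Translational research: the 2024 panel 14/32 = 43.8%, the 2025 panel 56/98 = 57.1% → the 2025 panel
Basic research: the 2024 panel 240/420 = 57.1%, the 2025 panel 12/18 = 66.7% → the 2025 panel
Infrastructure: the 2024 panel 5/21 = 23.8%, the 2025 panel 93/251 = 37.1% → the 2025 panel
Applied research: the 2024 panel 50/150 = 33.3%, the 2025 panel 19/44 = 43.2% → the 2025 panel
Overall: the 2024 panel 309/623 = 49.6%, the 2025 panel 180/411 = 43.8% → the 2024 panel
The 2025 panel wins each proposal group but the 2024 panel wins overall — the comparison reverses. The 2025 panel's proposals skew toward infrastructure, which has a lower base rate.

Yes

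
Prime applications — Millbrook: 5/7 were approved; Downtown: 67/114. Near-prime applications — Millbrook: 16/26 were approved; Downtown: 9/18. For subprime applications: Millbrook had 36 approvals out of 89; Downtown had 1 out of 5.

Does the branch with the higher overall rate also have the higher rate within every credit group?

Prime: Millbrook 5/7 = 71.4%, Downtown 67/114 = 58.8% → Millbrook
Near-prime: Millbrook 16/26 = 61.5%, Downtown 9/18 = 50.0% → Millbrook
Subprime: Millbrook 36/89 = 40.4%, Downtown 1/5 = 20.0% → Millbrook
Overall: Millbrook 57/122 = 46.7%, Downtown 77/137 = 56.2% → Downtown
Millbrook wins each credit group but Downtown wins overall — the comparison reverses. Millbrook's applications skew toward subprime, which has a lower base rate.

No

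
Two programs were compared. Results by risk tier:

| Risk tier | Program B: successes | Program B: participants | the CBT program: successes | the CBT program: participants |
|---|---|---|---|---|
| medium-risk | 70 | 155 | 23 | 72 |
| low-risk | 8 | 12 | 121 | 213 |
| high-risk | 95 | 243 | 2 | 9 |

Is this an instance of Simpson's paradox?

Yes

Medium-risk: Program B 70/155 = 45.2%, the CBT program 23/72 = 31.9% → Program B
Low-risk: Program B 8/12 = 66.7%, the CBT program 121/213 = 56.8% → Program B
High-risk: Program B 95/243 = 39.1%, the CBT program 2/9 = 22.2% → Program B
Overall: Program B 173/410 = 42.2%, the CBT program 146/294 = 49.7% → the CBT program
Program B wins each risk group but the CBT program wins overall — the comparison reverses. Program B's participants skew toward high-risk, which has a lower base rate.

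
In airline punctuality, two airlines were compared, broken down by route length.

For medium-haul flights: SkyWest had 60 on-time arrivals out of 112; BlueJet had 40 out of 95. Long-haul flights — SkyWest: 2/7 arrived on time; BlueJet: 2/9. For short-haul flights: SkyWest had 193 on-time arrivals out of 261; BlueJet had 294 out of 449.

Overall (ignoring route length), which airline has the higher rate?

SkyWest

Medium-haul: SkyWest 60/112 = 53.6%, BlueJet 40/95 = 42.1% → SkyWest
Long-haul: SkyWest 2/7 = 28.6%, BlueJet 2/9 = 22.2% → SkyWest
Short-haul: SkyWest 193/261 = 73.9%, BlueJet 294/449 = 65.5% → SkyWest
Overall: SkyWest 255/380 = 67.1%, BlueJet 336/553 = 60.8% → SkyWest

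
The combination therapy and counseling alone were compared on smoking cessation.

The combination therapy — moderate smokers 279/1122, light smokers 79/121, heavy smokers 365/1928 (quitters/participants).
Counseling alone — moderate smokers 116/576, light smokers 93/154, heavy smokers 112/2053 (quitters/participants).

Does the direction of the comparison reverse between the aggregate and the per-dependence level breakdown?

Moderate smokers: the combination therapy 279/1122 = 24.9%, counseling alone 116/576 = 20.1% → the combination therapy
Light smokers: the combination therapy 79/121 = 65.3%, counseling alone 93/154 = 60.4% → the combination therapy
Heavy smokers: the combination therapy 365/1928 = 18.9%, counseling alone 112/2053 = 5.5% → the combination therapy
Overall: the combination therapy 723/3171 = 22.8%, counseling alone 321/2783 = 11.5% → the combination therapy
The combination therapy wins overall and in every dependence group — no reversal.

No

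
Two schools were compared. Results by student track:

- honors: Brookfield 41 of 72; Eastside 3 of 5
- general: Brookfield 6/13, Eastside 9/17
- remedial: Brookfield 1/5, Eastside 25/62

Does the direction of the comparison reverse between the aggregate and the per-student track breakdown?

Honors: Brookfield 41/72 = 56.9%, Eastside 3/5 = 60.0% → Eastside
General: Brookfield 6/13 = 46.2%, Eastside 9/17 = 52.9% → Eastside
Remedial: Brookfield 1/5 = 20.0%, Eastside 25/62 = 40.3% → Eastside
Overall: Brookfield 48/90 = 53.3%, Eastside 37/84 = 44.0% → Brookfield
Eastside wins each student group but Brookfield wins overall — the comparison reverses. Eastside's students skew toward remedial, which has a lower base rate.

Yes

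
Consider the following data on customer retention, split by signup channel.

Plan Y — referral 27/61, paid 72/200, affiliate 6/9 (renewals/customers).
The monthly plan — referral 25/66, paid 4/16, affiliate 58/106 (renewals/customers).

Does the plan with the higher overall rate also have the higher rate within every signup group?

No

Referral: Plan Y 27/61 = 44.3%, the monthly plan 25/66 = 37.9% → Plan Y
Paid: Plan Y 72/200 = 36.0%, the monthly plan 4/16 = 25.0% → Plan Y
Affiliate: Plan Y 6/9 = 66.7%, the monthly plan 58/106 = 54.7% → Plan Y
Overall: Plan Y 105/270 = 38.9%, the monthly plan 87/188 = 46.3% → the monthly plan
Plan Y wins each signup group but the monthly plan wins overall — the comparison reverses. Plan Y's customers skew toward paid, which has a lower base rate.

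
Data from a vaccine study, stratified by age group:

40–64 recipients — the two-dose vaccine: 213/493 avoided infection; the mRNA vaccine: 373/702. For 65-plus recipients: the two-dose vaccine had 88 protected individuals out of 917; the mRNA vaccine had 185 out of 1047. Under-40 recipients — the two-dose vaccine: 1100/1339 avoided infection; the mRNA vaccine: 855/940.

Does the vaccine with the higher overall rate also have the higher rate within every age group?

40–64: the two-dose vaccine 213/493 = 43.2%, the mRNA vaccine 373/702 = 53.1% → the mRNA vaccine
65-plus: the two-dose vaccine 88/917 = 9.6%, the mRNA vaccine 185/1047 = 17.7% → the mRNA vaccine
Under-40: the two-dose vaccine 1100/1339 = 82.2%, the mRNA vaccine 855/940 = 91.0% → the mRNA vaccine
Overall: the two-dose vaccine 1401/2749 = 51.0%, the mRNA vaccine 1413/2689 = 52.5% → the mRNA vaccine
The mRNA vaccine wins overall and in every age group — no reversal.

Yes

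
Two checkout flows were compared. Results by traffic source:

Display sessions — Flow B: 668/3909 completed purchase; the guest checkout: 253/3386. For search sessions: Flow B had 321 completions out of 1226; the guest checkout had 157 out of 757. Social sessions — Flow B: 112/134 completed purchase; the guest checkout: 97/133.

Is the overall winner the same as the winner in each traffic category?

Display: Flow B 668/3909 = 17.1%, the guest checkout 253/3386 = 7.5% → Flow B
Search: Flow B 321/1226 = 26.2%, the guest checkout 157/757 = 20.7% → Flow B
Social: Flow B 112/134 = 83.6%, the guest checkout 97/133 = 72.9% → Flow B
Overall: Flow B 1101/5269 = 20.9%, the guest checkout 507/4276 = 11.9% → Flow B
Flow B wins overall and in every traffic group — no reversal.

Yes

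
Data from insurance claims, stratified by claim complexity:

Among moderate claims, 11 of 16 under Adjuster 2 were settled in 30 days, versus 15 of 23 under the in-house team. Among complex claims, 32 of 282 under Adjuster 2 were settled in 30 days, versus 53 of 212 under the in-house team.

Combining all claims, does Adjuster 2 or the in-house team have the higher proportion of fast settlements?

Moderate: Adjuster 2 11/16 = 68.8%, the in-house team 15/23 = 65.2% → Adjuster 2
Complex: Adjuster 2 32/282 = 11.3%, the in-house team 53/212 = 25.0% → the in-house team
Overall: Adjuster 2 43/298 = 14.4%, the in-house team 68/235 = 28.9% → the in-house team
(Neither sweeps every claim group, but the in-house team has the higher pooled rate.)

the in-house team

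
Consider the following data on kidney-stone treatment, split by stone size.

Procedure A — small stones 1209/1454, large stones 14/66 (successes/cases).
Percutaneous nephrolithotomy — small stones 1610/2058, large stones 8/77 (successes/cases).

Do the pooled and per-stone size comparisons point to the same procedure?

Small stones: Procedure A 1209/1454 = 83.1%, percutaneous nephrolithotomy 1610/2058 = 78.2% → Procedure A
Large stones: Procedure A 14/66 = 21.2%, percutaneous nephrolithotomy 8/77 = 10.4% → Procedure A
Overall: Procedure A 1223/1520 = 80.5%, percutaneous nephrolithotomy 1618/2135 = 75.8% → Procedure A
Procedure A wins overall and in every stone group — no reversal.

Yes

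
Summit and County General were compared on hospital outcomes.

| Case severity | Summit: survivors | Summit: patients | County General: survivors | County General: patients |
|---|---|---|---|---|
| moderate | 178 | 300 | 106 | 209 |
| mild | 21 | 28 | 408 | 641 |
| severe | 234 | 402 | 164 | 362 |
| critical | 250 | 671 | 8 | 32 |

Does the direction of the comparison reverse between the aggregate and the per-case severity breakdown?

Yes

Moderate: Summit 178/300 = 59.3%, County General 106/209 = 50.7% → Summit
Mild: Summit 21/28 = 75.0%, County General 408/641 = 63.7% → Summit
Severe: Summit 234/402 = 58.2%, County General 164/362 = 45.3% → Summit
Critical: Summit 250/671 = 37.3%, County General 8/32 = 25.0% → Summit
Overall: Summit 683/1401 = 48.8%, County General 686/1244 = 55.1% → County General
Summit wins each case group but County General wins overall — the comparison reverses. Summit's patients skew toward critical, which has a lower base rate.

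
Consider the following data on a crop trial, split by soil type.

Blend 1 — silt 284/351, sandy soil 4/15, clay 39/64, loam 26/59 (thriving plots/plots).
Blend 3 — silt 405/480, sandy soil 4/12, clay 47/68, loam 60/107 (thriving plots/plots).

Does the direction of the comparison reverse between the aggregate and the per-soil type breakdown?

Silt: Blend 1 284/351 = 80.9%, Blend 3 405/480 = 84.4% → Blend 3
Sandy soil: Blend 1 4/15 = 26.7%, Blend 3 4/12 = 33.3% → Blend 3
Clay: Blend 1 39/64 = 60.9%, Blend 3 47/68 = 69.1% → Blend 3
Loam: Blend 1 26/59 = 44.1%, Blend 3 60/107 = 56.1% → Blend 3
Overall: Blend 1 353/489 = 72.2%, Blend 3 516/667 = 77.4% → Blend 3
Blend 3 wins overall and in every soil group — no reversal.

No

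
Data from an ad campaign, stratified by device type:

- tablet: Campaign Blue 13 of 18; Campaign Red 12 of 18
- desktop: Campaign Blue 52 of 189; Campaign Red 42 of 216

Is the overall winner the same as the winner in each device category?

Yes

Tablet: Campaign Blue 13/18 = 72.2%, Campaign Red 12/18 = 66.7% → Campaign Blue
Desktop: Campaign Blue 52/189 = 27.5%, Campaign Red 42/216 = 19.4% → Campaign Blue
Overall: Campaign Blue 65/207 = 31.4%, Campaign Red 54/234 = 23.1% → Campaign Blue
Campaign Blue wins overall and in every device group — no reversal.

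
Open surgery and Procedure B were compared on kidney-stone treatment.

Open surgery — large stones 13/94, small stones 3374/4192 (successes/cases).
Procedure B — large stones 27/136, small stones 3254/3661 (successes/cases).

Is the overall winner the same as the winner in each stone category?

Large stones: open surgery 13/94 = 13.8%, Procedure B 27/136 = 19.9% → Procedure B
Small stones: open surgery 3374/4192 = 80.5%, Procedure B 3254/3661 = 88.9% → Procedure B
Overall: open surgery 3387/4286 = 79.0%, Procedure B 3281/3797 = 86.4% → Procedure B
Procedure B wins overall and in every stone group — no reversal.

Yes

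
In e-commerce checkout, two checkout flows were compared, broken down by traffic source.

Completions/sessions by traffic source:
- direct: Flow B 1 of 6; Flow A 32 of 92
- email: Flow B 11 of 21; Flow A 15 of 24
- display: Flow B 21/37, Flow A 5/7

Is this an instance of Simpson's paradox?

Yes

Direct: Flow B 1/6 = 16.7%, Flow A 32/92 = 34.8% → Flow A
Email: Flow B 11/21 = 52.4%, Flow A 15/24 = 62.5% → Flow A
Display: Flow B 21/37 = 56.8%, Flow A 5/7 = 71.4% → Flow A
Overall: Flow B 33/64 = 51.6%, Flow A 52/123 = 42.3% → Flow B
Flow A wins each traffic group but Flow B wins overall — the comparison reverses. Flow A's sessions skew toward direct, which has a lower base rate.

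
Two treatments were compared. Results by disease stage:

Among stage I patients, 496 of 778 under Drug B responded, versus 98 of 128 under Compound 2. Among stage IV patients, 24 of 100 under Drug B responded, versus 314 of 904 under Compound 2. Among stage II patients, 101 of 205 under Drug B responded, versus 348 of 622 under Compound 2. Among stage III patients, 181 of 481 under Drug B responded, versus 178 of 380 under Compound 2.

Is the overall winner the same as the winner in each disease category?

No

Stage I: Drug B 496/778 = 63.8%, Compound 2 98/128 = 76.6% → Compound 2
Stage IV: Drug B 24/100 = 24.0%, Compound 2 314/904 = 34.7% → Compound 2
Stage II: Drug B 101/205 = 49.3%, Compound 2 348/622 = 55.9% → Compound 2
Stage III: Drug B 181/481 = 37.6%, Compound 2 178/380 = 46.8% → Compound 2
Overall: Drug B 802/1564 = 51.3%, Compound 2 938/2034 = 46.1% → Drug B
Compound 2 wins each disease group but Drug B wins overall — the comparison reverses. Compound 2's patients skew toward stage IV, which has a lower base rate.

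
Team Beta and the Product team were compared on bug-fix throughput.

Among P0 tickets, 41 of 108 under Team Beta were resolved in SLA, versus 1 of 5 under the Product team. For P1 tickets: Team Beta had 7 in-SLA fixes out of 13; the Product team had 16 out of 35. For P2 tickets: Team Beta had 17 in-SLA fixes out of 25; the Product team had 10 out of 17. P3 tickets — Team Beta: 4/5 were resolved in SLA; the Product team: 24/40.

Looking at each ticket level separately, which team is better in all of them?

P0: Team Beta 41/108 = 38.0%, the Product team 1/5 = 20.0% → Team Beta
P1: Team Beta 7/13 = 53.8%, the Product team 16/35 = 45.7% → Team Beta
P2: Team Beta 17/25 = 68.0%, the Product team 10/17 = 58.8% → Team Beta
P3: Team Beta 4/5 = 80.0%, the Product team 24/40 = 60.0% → Team Beta
Team Beta has the higher rate in all 4 groups.

Team Beta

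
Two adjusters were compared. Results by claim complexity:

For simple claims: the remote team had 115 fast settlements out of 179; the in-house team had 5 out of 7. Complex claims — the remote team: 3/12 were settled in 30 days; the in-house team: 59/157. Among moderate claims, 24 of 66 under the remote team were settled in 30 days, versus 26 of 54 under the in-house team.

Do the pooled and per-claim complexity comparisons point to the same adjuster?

Simple: the remote team 115/179 = 64.2%, the in-house team 5/7 = 71.4% → the in-house team
Complex: the remote team 3/12 = 25.0%, the in-house team 59/157 = 37.6% → the in-house team
Moderate: the remote team 24/66 = 36.4%, the in-house team 26/54 = 48.1% → the in-house team
Overall: the remote team 142/257 = 55.3%, the in-house team 90/218 = 41.3% → the remote team
The in-house team wins each claim group but the remote team wins overall — the comparison reverses. The in-house team's claims skew toward complex, which has a lower base rate.

No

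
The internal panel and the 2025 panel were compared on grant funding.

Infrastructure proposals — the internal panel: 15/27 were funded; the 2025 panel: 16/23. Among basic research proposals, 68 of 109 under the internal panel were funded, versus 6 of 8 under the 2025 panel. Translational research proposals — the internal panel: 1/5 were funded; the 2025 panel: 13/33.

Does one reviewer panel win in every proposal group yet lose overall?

Infrastructure: the internal panel 15/27 = 55.6%, the 2025 panel 16/23 = 69.6% → the 2025 panel
Basic research: the internal panel 68/109 = 62.4%, the 2025 panel 6/8 = 75.0% → the 2025 panel
Translational research: the internal panel 1/5 = 20.0%, the 2025 panel 13/33 = 39.4% → the 2025 panel
Overall: the internal panel 84/141 = 59.6%, the 2025 panel 35/64 = 54.7% → the internal panel
The 2025 panel wins each proposal group but the internal panel wins overall — the comparison reverses. The 2025 panel's proposals skew toward translational research, which has a lower base rate.

Yes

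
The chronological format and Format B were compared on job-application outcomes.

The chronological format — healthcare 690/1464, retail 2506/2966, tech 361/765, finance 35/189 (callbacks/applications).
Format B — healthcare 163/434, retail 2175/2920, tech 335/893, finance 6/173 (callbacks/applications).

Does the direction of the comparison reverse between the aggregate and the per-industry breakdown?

No

Healthcare: the chronological format 690/1464 = 47.1%, Format B 163/434 = 37.6% → the chronological format
Retail: the chronological format 2506/2966 = 84.5%, Format B 2175/2920 = 74.5% → the chronological format
Tech: the chronological format 361/765 = 47.2%, Format B 335/893 = 37.5% → the chronological format
Finance: the chronological format 35/189 = 18.5%, Format B 6/173 = 3.5% → the chronological format
Overall: the chronological format 3592/5384 = 66.7%, Format B 2679/4420 = 60.6% → the chronological format
The chronological format wins overall and in every industry group — no reversal.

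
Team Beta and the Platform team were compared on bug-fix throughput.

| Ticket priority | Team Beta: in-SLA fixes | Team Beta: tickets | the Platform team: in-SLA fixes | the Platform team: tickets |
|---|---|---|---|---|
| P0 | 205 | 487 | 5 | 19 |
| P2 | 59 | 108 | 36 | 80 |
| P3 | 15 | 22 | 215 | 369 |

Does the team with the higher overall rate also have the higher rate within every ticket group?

P0: Team Beta 205/487 = 42.1%, the Platform team 5/19 = 26.3% → Team Beta
P2: Team Beta 59/108 = 54.6%, the Platform team 36/80 = 45.0% → Team Beta
P3: Team Beta 15/22 = 68.2%, the Platform team 215/369 = 58.3% → Team Beta
Overall: Team Beta 279/617 = 45.2%, the Platform team 256/468 = 54.7% → the Platform team
Team Beta wins each ticket group but the Platform team wins overall — the comparison reverses. Team Beta's tickets skew toward P0, which has a lower base rate.

No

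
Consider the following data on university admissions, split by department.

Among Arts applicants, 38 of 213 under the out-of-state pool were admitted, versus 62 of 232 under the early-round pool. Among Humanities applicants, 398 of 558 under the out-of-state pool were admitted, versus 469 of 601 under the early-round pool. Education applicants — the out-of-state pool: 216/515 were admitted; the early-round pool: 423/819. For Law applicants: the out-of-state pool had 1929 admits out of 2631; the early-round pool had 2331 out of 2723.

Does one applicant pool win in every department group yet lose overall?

No

Arts: the out-of-state pool 38/213 = 17.8%, the early-round pool 62/232 = 26.7% → the early-round pool
Humanities: the out-of-state pool 398/558 = 71.3%, the early-round pool 469/601 = 78.0% → the early-round pool
Education: the out-of-state pool 216/515 = 41.9%, the early-round pool 423/819 = 51.6% → the early-round pool
Law: the out-of-state pool 1929/2631 = 73.3%, the early-round pool 2331/2723 = 85.6% → the early-round pool
Overall: the out-of-state pool 2581/3917 = 65.9%, the early-round pool 3285/4375 = 75.1% → the early-round pool
The early-round pool wins overall and in every department group — no reversal.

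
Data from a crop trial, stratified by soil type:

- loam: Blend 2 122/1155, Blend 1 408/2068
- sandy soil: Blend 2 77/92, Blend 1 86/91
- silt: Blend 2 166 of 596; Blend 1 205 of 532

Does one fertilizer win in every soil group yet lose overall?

No

Loam: Blend 2 122/1155 = 10.6%, Blend 1 408/2068 = 19.7% → Blend 1
Sandy soil: Blend 2 77/92 = 83.7%, Blend 1 86/91 = 94.5% → Blend 1
Silt: Blend 2 166/596 = 27.9%, Blend 1 205/532 = 38.5% → Blend 1
Overall: Blend 2 365/1843 = 19.8%, Blend 1 699/2691 = 26.0% → Blend 1
Blend 1 wins overall and in every soil group — no reversal.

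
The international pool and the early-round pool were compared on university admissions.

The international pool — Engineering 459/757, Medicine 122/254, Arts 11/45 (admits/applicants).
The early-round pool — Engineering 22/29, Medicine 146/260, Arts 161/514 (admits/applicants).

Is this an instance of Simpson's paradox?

Engineering: the international pool 459/757 = 60.6%, the early-round pool 22/29 = 75.9% → the early-round pool
Medicine: the international pool 122/254 = 48.0%, the early-round pool 146/260 = 56.2% → the early-round pool
Arts: the international pool 11/45 = 24.4%, the early-round pool 161/514 = 31.3% → the early-round pool
Overall: the international pool 592/1056 = 56.1%, the early-round pool 329/803 = 41.0% → the international pool
The early-round pool wins each department group but the international pool wins overall — the comparison reverses. The early-round pool's applicants skew toward Arts, which has a lower base rate.

Yes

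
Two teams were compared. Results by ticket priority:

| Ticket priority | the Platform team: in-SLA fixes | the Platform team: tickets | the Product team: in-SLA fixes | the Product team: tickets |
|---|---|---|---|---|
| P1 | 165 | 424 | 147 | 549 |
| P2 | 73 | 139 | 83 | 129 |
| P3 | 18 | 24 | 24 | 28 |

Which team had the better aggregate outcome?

the Platform team

P1: the Platform team 165/424 = 38.9%, the Product team 147/549 = 26.8% → the Platform team
P2: the Platform team 73/139 = 52.5%, the Product team 83/129 = 64.3% → the Product team
P3: the Platform team 18/24 = 75.0%, the Product team 24/28 = 85.7% → the Product team
Overall: the Platform team 256/587 = 43.6%, the Product team 254/706 = 36.0% → the Platform team
(Neither sweeps every ticket group, but the Platform team has the higher pooled rate.)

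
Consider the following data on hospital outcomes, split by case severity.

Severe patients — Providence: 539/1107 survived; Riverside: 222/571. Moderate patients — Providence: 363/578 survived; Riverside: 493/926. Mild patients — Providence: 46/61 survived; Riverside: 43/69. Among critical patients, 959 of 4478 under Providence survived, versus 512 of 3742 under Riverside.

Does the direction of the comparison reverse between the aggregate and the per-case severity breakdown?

Severe: Providence 539/1107 = 48.7%, Riverside 222/571 = 38.9% → Providence
Moderate: Providence 363/578 = 62.8%, Riverside 493/926 = 53.2% → Providence
Mild: Providence 46/61 = 75.4%, Riverside 43/69 = 62.3% → Providence
Critical: Providence 959/4478 = 21.4%, Riverside 512/3742 = 13.7% → Providence
Overall: Providence 1907/6224 = 30.6%, Riverside 1270/5308 = 23.9% → Providence
Providence wins overall and in every case group — no reversal.

No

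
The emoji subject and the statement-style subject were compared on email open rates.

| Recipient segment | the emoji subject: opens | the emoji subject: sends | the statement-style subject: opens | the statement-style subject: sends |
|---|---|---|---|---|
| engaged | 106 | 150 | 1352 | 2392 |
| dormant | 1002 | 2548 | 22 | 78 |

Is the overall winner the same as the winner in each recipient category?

Engaged: the emoji subject 106/150 = 70.7%, the statement-style subject 1352/2392 = 56.5% → the emoji subject
Dormant: the emoji subject 1002/2548 = 39.3%, the statement-style subject 22/78 = 28.2% → the emoji subject
Overall: the emoji subject 1108/2698 = 41.1%, the statement-style subject 1374/2470 = 55.6% → the statement-style subject
The emoji subject wins each recipient group but the statement-style subject wins overall — the comparison reverses. The emoji subject's sends skew toward dormant, which has a lower base rate.

No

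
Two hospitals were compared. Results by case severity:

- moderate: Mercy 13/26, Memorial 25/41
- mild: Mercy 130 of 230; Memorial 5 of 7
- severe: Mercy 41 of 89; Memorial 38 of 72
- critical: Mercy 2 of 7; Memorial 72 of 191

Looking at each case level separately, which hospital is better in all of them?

Moderate: Mercy 13/26 = 50.0%, Memorial 25/41 = 61.0% → Memorial
Mild: Mercy 130/230 = 56.5%, Memorial 5/7 = 71.4% → Memorial
Severe: Mercy 41/89 = 46.1%, Memorial 38/72 = 52.8% → Memorial
Critical: Mercy 2/7 = 28.6%, Memorial 72/191 = 37.7% → Memorial
Memorial has the higher rate in all 4 groups.

Memorial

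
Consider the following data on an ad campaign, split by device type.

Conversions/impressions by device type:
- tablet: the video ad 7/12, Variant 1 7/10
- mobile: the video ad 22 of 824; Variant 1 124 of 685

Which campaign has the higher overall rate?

Tablet: the video ad 7/12 = 58.3%, Variant 1 7/10 = 70.0% → Variant 1
Mobile: the video ad 22/824 = 2.7%, Variant 1 124/685 = 18.1% → Variant 1
Overall: the video ad 29/836 = 3.5%, Variant 1 131/695 = 18.8% → Variant 1

Variant 1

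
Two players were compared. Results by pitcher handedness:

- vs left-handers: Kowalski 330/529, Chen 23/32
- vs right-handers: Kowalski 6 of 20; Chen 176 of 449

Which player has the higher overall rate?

Vs left-handers: Kowalski 330/529 = 62.4%, Chen 23/32 = 71.9% → Chen
Vs right-handers: Kowalski 6/20 = 30.0%, Chen 176/449 = 39.2% → Chen
Overall: Kowalski 336/549 = 61.2%, Chen 199/481 = 41.4% → Kowalski
(Chen wins every pitcher group but Kowalski wins overall — Chen's at-bats skew toward the low-rate vs right-handers group.)

Kowalski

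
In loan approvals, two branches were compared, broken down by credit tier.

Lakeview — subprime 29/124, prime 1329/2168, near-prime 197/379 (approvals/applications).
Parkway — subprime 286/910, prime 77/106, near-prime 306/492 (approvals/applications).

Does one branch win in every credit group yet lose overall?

Subprime: Lakeview 29/124 = 23.4%, Parkway 286/910 = 31.4% → Parkway
Prime: Lakeview 1329/2168 = 61.3%, Parkway 77/106 = 72.6% → Parkway
Near-prime: Lakeview 197/379 = 52.0%, Parkway 306/492 = 62.2% → Parkway
Overall: Lakeview 1555/2671 = 58.2%, Parkway 669/1508 = 44.4% → Lakeview
Parkway wins each credit group but Lakeview wins overall — the comparison reverses. Parkway's applications skew toward subprime, which has a lower base rate.

Yes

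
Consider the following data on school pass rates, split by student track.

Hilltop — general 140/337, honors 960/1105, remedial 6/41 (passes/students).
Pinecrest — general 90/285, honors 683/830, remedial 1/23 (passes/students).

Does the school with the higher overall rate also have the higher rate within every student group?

General: Hilltop 140/337 = 41.5%, Pinecrest 90/285 = 31.6% → Hilltop
Honors: Hilltop 960/1105 = 86.9%, Pinecrest 683/830 = 82.3% → Hilltop
Remedial: Hilltop 6/41 = 14.6%, Pinecrest 1/23 = 4.3% → Hilltop
Overall: Hilltop 1106/1483 = 74.6%, Pinecrest 774/1138 = 68.0% → Hilltop
Hilltop wins overall and in every student group — no reversal.

Yes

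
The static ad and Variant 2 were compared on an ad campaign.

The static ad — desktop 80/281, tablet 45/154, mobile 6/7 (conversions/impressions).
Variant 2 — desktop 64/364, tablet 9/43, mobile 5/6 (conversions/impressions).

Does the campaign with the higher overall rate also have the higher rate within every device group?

Yes

Desktop: the static ad 80/281 = 28.5%, Variant 2 64/364 = 17.6% → the static ad
Tablet: the static ad 45/154 = 29.2%, Variant 2 9/43 = 20.9% → the static ad
Mobile: the static ad 6/7 = 85.7%, Variant 2 5/6 = 83.3% → the static ad
Overall: the static ad 131/442 = 29.6%, Variant 2 78/413 = 18.9% → the static ad
The static ad wins overall and in every device group — no reversal.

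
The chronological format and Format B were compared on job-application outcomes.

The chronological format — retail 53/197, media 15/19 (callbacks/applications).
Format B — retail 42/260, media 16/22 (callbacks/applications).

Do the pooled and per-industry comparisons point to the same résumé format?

Yes

Retail: the chronological format 53/197 = 26.9%, Format B 42/260 = 16.2% → the chronological format
Media: the chronological format 15/19 = 78.9%, Format B 16/22 = 72.7% → the chronological format
Overall: the chronological format 68/216 = 31.5%, Format B 58/282 = 20.6% → the chronological format
The chronological format wins overall and in every industry group — no reversal.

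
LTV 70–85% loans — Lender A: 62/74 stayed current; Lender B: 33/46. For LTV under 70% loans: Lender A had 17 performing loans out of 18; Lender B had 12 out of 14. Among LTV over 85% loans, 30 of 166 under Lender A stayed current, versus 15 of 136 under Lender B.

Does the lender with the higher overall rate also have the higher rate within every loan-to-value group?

LTV 70–85%: Lender A 62/74 = 83.8%, Lender B 33/46 = 71.7% → Lender A
LTV under 70%: Lender A 17/18 = 94.4%, Lender B 12/14 = 85.7% → Lender A
LTV over 85%: Lender A 30/166 = 18.1%, Lender B 15/136 = 11.0% → Lender A
Overall: Lender A 109/258 = 42.2%, Lender B 60/196 = 30.6% → Lender A
Lender A wins overall and in every loan-to-value group — no reversal.

Yes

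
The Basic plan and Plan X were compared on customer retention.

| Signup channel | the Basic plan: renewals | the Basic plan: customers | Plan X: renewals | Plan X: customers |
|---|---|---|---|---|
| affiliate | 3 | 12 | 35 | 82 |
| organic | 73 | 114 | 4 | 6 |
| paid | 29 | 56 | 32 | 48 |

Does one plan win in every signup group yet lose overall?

Affiliate: the Basic plan 3/12 = 25.0%, Plan X 35/82 = 42.7% → Plan X
Organic: the Basic plan 73/114 = 64.0%, Plan X 4/6 = 66.7% → Plan X
Paid: the Basic plan 29/56 = 51.8%, Plan X 32/48 = 66.7% → Plan X
Overall: the Basic plan 105/182 = 57.7%, Plan X 71/136 = 52.2% → the Basic plan
Plan X wins each signup group but the Basic plan wins overall — the comparison reverses. Plan X's customers skew toward affiliate, which has a lower base rate.

Yes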